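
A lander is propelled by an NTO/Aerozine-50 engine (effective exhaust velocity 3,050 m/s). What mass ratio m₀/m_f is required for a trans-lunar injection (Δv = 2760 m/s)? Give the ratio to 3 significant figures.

mass ratio ≈ 2.47

Rocket equation: m₀/m_f = exp(Δv / v_e) = exp(2760 / 3050.0) = exp(0.9049) = 2.4717.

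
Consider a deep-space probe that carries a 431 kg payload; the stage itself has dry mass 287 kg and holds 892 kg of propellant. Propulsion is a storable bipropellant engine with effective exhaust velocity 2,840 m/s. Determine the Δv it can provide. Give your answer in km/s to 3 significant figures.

m₀ = payload + dry + propellant = 431 + 287 + 892 = 1,610 kg.
m_f = payload + dry = 431 + 287 = 718 kg.
Δv = v_e · ln(m₀/m_f) = 2840.0 × ln(2.242) = 2840.0 × 0.8075 ≈ 2293.4 m/s.

Δv ≈ 2.29 km/s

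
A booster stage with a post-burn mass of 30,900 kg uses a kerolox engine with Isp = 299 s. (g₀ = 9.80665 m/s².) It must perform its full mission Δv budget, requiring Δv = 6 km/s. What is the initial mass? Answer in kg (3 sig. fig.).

v_e = Isp · g₀ = 299 × 9.80665 = 2932.2 m/s.
m₀/m_f = exp(Δv / v_e) = exp(6000 / 2932.2) = exp(2.0463) = 7.7389.
m₀ = m_f × 7.7389 = 30,900 × 7.7389 = 239,132 kg.

initial mass ≈ 239000 kg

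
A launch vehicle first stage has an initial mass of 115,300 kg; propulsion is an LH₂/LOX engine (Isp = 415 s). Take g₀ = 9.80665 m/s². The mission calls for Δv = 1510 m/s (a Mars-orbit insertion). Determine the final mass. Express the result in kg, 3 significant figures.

final mass ≈ 79600 kg

v_e = Isp · g₀ = 415 × 9.80665 = 4069.8 m/s.
From the ideal rocket equation, m₀/m_f = exp(Δv / v_e) = exp(1510 / 4069.8) = exp(0.3710) = 1.4492.
m_f = m₀ / 1.4492 = 115,300 / 1.4492 = 79,561.1 kg.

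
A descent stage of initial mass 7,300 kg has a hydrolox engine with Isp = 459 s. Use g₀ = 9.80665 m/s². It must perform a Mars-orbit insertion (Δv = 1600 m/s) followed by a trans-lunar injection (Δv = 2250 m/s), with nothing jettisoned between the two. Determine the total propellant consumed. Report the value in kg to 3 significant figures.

v_e = Isp · g₀ = 459 × 9.80665 = 4501.3 m/s.
After the first burn: m = 7300 × exp(−1600/4501.3) = 7300 × 0.70085 = 5,116.21 kg.
After the second burn: m = 5,116.21 × exp(−2250/4501.3) = 5,116.21 × 0.60662 = 3,103.6 kg.
Total propellant = m₀ − m_final = 7300 − 3,103.6 = 4,196.4 kg.

total propellant consumed ≈ 4200 kg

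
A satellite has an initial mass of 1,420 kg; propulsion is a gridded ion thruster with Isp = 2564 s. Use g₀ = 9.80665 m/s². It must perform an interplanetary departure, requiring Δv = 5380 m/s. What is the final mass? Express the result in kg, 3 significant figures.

v_e = Isp · g₀ = 2564 × 9.80665 = 25144.3 m/s.
Rocket equation: m₀/m_f = exp(Δv / v_e) = exp(5380 / 25144.3) = exp(0.2140) = 1.2386.
m_f = m₀ / 1.2386 = 1,420 / 1.2386 = 1,146.46 kg.

final mass ≈ 1150 kg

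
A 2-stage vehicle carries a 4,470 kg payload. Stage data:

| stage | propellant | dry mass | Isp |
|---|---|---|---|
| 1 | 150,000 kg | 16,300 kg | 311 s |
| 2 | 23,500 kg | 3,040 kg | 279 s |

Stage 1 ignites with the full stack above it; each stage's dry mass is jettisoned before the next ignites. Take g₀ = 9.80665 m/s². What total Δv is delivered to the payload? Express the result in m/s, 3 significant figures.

Δv ≈ 8240 m/s

Ignition mass of stage 1 = 150,000+16,300 + 23,500+3,040 + 4,470 = 197,310 kg.
Stage 1: m₀ = 197,310 kg, m_f = 197,310 − 150,000 = 47,310 kg; Δv = 311×9.80665×ln(4.171) = 3049.9×1.4281 ≈ 4355 m/s.
Stage 2: m₀ = 31,010 kg, m_f = 31,010 − 23,500 = 7,510 kg; Δv = 279×9.80665×ln(4.129) = 2736.1×1.4181 ≈ 3880 m/s.
Total Δv = 4355 + 3880 = 8235 m/s.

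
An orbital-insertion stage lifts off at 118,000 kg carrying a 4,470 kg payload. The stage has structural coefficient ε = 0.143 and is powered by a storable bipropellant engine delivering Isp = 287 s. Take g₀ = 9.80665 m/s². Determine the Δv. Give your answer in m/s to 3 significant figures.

Δv ≈ 4900 m/s

Stage wet mass = m₀ − payload = 118,000 − 4,470 = 113,530 kg.
Stage dry mass = ε × stage wet mass = 0.143 × 113,530 = 16,234.8 kg.
Burnout mass m_f = stage dry + payload = 16,234.8 + 4,470 = 20,704.8 kg.
v_e = Isp · g₀ = 287 × 9.80665 = 2814.5 m/s.
Rocket equation: Δv = v_e · ln(118,000/20,704.8) = 2814.5 × ln(5.699) = 2814.5 × 1.7403 ≈ 4898 m/s.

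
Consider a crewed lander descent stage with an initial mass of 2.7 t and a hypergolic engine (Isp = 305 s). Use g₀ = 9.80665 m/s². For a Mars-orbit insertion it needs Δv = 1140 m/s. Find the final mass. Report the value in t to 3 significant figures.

v_e = Isp · g₀ = 305 × 9.80665 = 2991.0 m/s.
m₀/m_f = exp(Δv / v_e) = exp(1140 / 2991.0) = exp(0.3811) = 1.4640.
m_f = m₀ / 1.4640 = 2.7 / 1.4640 = 1.84426 t.

final mass ≈ 1.84 t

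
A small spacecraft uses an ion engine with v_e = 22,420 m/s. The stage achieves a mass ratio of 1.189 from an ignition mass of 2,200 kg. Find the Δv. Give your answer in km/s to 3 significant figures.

Δv = v_e · ln(1.189) = 22420.0 × 0.1731 ≈ 3881.2 m/s.

Δv ≈ 3.88 km/s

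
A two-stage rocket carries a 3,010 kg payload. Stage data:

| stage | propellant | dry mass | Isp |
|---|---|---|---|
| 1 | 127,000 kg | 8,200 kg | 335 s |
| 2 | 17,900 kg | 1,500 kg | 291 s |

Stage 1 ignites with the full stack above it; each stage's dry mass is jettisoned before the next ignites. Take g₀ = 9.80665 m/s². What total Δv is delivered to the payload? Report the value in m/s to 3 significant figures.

Ignition mass of stage 1 = 127,000+8,200 + 17,900+1,500 + 3,010 = 157,610 kg.
Stage 1: m₀ = 157,610 kg, m_f = 157,610 − 127,000 = 30,610 kg; Δv = 335×9.80665×ln(5.149) = 3285.2×1.6388 ≈ 5384 m/s.
Stage 2: m₀ = 22,410 kg, m_f = 22,410 − 17,900 = 4,510 kg; Δv = 291×9.80665×ln(4.969) = 2853.7×1.6032 ≈ 4575 m/s.
Total Δv = 5384 + 4575 = 9959 m/s.

Δv ≈ 9960 m/s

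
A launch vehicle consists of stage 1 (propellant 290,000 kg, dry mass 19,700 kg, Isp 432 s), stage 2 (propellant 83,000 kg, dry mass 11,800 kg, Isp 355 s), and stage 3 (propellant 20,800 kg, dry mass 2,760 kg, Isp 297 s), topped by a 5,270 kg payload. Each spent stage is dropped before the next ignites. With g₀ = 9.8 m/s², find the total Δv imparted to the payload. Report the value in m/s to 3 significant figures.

Δv ≈ 12300 m/s

Ignition mass of stage 1 = 290,000+19,700 + 83,000+11,800 + 20,800+2,760 + 5,270 = 433,330 kg.
Stage 1: m₀ = 433,330 kg, m_f = 433,330 − 290,000 = 143,330 kg; Δv = 432×9.8×ln(3.023) = 4233.6×1.1063 ≈ 4684 m/s.
Stage 2: m₀ = 123,630 kg, m_f = 123,630 − 83,000 = 40,630 kg; Δv = 355×9.8×ln(3.043) = 3479.0×1.1128 ≈ 3871 m/s.
Stage 3: m₀ = 28,830 kg, m_f = 28,830 − 20,800 = 8,030 kg; Δv = 297×9.8×ln(3.59) = 2910.6×1.2782 ≈ 3720 m/s.
Total Δv = 4684 + 3871 + 3720 = 12275 m/s.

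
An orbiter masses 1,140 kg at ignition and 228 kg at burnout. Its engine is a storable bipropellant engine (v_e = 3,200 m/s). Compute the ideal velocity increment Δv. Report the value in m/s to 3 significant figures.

Δv = v_e · ln(m₀/m_f) = 3200.0 × ln(5) = 3200.0 × 1.6094 ≈ 5150.2 m/s.

Δv ≈ 5150 m/s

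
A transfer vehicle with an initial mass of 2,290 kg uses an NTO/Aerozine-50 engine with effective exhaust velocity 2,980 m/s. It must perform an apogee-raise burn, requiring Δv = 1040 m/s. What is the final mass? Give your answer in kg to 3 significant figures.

From the ideal rocket equation, m₀/m_f = exp(Δv / v_e) = exp(1040 / 2980.0) = exp(0.3490) = 1.4176.
m_f = m₀ / 1.4176 = 2,290 / 1.4176 = 1,615.41 kg.

final mass ≈ 1620 kg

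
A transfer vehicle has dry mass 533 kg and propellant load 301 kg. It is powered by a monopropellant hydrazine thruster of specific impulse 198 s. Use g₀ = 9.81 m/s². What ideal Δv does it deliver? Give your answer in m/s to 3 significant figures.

v_e = Isp · g₀ = 198 × 9.81 = 1942.4 m/s.
m₀ = m_dry + m_prop = 533 + 301 = 834 kg.
By the Tsiolkovsky rocket equation, Δv = v_e · ln(m₀/m_f) = 1942.4 × ln(1.565) = 1942.4 × 0.4477 ≈ 869.6 m/s.

Δv ≈ 870 m/s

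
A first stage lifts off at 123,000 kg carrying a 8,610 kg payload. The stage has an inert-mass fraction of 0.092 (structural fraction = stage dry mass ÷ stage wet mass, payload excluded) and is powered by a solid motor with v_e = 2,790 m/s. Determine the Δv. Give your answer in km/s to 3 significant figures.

Δv ≈ 5.19 km/s

Stage wet mass = m₀ − payload = 123,000 − 8,610 = 114,390 kg.
Stage dry mass = ε × stage wet mass = 0.092 × 114,390 = 10,523.9 kg.
Burnout mass m_f = stage dry + payload = 10,523.9 + 8,610 = 19,133.9 kg.
Δv = v_e · ln(123,000/19,133.9) = 2790.0 × ln(6.428) = 2790.0 × 1.8607 ≈ 5191 m/s.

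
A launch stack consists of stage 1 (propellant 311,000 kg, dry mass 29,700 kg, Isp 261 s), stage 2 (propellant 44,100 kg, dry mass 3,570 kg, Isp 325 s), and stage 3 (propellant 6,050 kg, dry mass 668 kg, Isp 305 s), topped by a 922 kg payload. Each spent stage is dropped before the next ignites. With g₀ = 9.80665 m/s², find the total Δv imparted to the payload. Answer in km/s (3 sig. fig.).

Ignition mass of stage 1 = 311,000+29,700 + 44,100+3,570 + 6,050+668 + 922 = 396,010 kg.
Stage 1: m₀ = 396,010 kg, m_f = 396,010 − 311,000 = 85,010 kg; Δv = 261×9.80665×ln(4.658) = 2559.5×1.5387 ≈ 3938 m/s.
Stage 2: m₀ = 55,310 kg, m_f = 55,310 − 44,100 = 11,210 kg; Δv = 325×9.80665×ln(4.934) = 3187.2×1.5961 ≈ 5087 m/s.
Stage 3: m₀ = 7,640 kg, m_f = 7,640 − 6,050 = 1,590 kg; Δv = 305×9.80665×ln(4.805) = 2991.0×1.5697 ≈ 4695 m/s.
Total Δv = 3938 + 5087 + 4695 = 13720 m/s.

Δv ≈ 13.7 km/s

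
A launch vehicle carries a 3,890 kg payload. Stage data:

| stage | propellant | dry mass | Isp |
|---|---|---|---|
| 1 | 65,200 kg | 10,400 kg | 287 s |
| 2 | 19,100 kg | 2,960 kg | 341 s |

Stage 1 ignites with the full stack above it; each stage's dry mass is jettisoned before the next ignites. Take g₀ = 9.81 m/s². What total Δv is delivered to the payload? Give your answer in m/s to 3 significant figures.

Δv ≈ 7350 m/s

Ignition mass of stage 1 = 65,200+10,400 + 19,100+2,960 + 3,890 = 101,550 kg.
Stage 1: m₀ = 101,550 kg, m_f = 101,550 − 65,200 = 36,350 kg; Δv = 287×9.81×ln(2.794) = 2815.5×1.0274 ≈ 2892 m/s.
Stage 2: m₀ = 25,950 kg, m_f = 25,950 − 19,100 = 6,850 kg; Δv = 341×9.81×ln(3.788) = 3345.2×1.3319 ≈ 4456 m/s.
Total Δv = 2892 + 4456 = 7348 m/s.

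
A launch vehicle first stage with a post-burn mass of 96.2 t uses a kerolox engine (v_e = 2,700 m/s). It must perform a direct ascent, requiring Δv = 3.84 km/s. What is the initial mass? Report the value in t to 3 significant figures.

initial mass ≈ 399 t

m₀/m_f = exp(Δv / v_e) = exp(3840 / 2700.0) = exp(1.4222) = 4.1463.
m₀ = m_f × 4.1463 = 96.2 × 4.1463 = 398.874 t.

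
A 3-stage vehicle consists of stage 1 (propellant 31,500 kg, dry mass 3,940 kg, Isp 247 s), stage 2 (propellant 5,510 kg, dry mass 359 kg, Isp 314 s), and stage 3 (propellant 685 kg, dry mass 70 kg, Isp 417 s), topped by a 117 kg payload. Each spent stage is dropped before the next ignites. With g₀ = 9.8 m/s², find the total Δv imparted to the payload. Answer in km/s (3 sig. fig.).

Δv ≈ 14.8 km/s

Ignition mass of stage 1 = 31,500+3,940 + 5,510+359 + 685+70 + 117 = 42,181 kg.
Stage 1: m₀ = 42,181 kg, m_f = 42,181 − 31,500 = 10,681 kg; Δv = 247×9.8×ln(3.949) = 2420.6×1.3735 ≈ 3325 m/s.
Stage 2: m₀ = 6,741 kg, m_f = 6,741 − 5,510 = 1,231 kg; Δv = 314×9.8×ln(5.476) = 3077.2×1.7004 ≈ 5232 m/s.
Stage 3: m₀ = 872 kg, m_f = 872 − 685 = 187 kg; Δv = 417×9.8×ln(4.663) = 4086.6×1.5397 ≈ 6292 m/s.
Total Δv = 3325 + 5232 + 6292 = 14849 m/s.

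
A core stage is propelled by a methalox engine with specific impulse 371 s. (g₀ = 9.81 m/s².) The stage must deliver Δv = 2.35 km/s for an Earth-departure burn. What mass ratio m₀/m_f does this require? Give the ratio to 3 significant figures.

v_e = Isp · g₀ = 371 × 9.81 = 3639.5 m/s.
By the Tsiolkovsky rocket equation, m₀/m_f = exp(Δv / v_e) = exp(2350 / 3639.5) = exp(0.6457) = 1.9073.

mass ratio ≈ 1.91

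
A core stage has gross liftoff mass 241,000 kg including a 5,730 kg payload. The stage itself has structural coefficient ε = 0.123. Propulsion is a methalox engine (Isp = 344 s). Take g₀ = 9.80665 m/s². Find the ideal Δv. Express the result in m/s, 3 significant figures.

Δv ≈ 6540 m/s

Stage wet mass = m₀ − payload = 241,000 − 5,730 = 235,270 kg.
Stage dry mass = ε × stage wet mass = 0.123 × 235,270 = 28,938.2 kg.
Burnout mass m_f = stage dry + payload = 28,938.2 + 5,730 = 34,668.2 kg.
v_e = Isp · g₀ = 344 × 9.80665 = 3373.5 m/s.
By the Tsiolkovsky rocket equation, Δv = v_e · ln(241,000/34,668.2) = 3373.5 × ln(6.952) = 3373.5 × 1.9390 ≈ 6541 m/s.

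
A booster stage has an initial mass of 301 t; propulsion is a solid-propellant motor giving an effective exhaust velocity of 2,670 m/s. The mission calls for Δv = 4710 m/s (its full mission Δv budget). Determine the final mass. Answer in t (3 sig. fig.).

final mass ≈ 51.6 t

By the Tsiolkovsky rocket equation, m₀/m_f = exp(Δv / v_e) = exp(4710 / 2670.0) = exp(1.7640) = 5.8360.
m_f = m₀ / 5.8360 = 301 / 5.8360 = 51.5764 t.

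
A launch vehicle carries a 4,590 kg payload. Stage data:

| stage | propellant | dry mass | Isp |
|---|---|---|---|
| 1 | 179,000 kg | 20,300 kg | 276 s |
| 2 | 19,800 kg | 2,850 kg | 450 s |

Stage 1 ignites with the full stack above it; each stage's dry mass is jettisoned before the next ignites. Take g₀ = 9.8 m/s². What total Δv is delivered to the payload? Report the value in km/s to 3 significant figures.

Δv ≈ 9.95 km/s

Ignition mass of stage 1 = 179,000+20,300 + 19,800+2,850 + 4,590 = 226,540 kg.
Stage 1: m₀ = 226,540 kg, m_f = 226,540 − 179,000 = 47,540 kg; Δv = 276×9.8×ln(4.765) = 2704.8×1.5614 ≈ 4223 m/s.
Stage 2: m₀ = 27,240 kg, m_f = 27,240 − 19,800 = 7,440 kg; Δv = 450×9.8×ln(3.661) = 4410.0×1.2978 ≈ 5723 m/s.
Total Δv = 4223 + 5723 = 9946 m/s.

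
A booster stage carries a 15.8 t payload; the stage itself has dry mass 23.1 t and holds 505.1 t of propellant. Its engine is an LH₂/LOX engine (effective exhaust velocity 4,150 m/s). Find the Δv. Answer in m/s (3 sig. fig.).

m₀ = payload + dry + propellant = 15.8 + 23.1 + 505.1 = 544 t.
m_f = payload + dry = 15.8 + 23.1 = 38.9 t.
Using Δv = v_e ln(m₀/m_f): Δv = v_e · ln(m₀/m_f) = 4150.0 × ln(13.98) = 4150.0 × 2.6380 ≈ 10947.5 m/s.

Δv ≈ 10900 m/s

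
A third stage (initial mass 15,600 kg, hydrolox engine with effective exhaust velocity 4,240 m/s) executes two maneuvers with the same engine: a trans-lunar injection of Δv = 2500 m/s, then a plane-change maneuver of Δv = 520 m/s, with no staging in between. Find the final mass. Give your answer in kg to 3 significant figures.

After the first burn: m = 15600 × exp(−2500/4240.0) = 15600 × 0.55454 = 8,650.82 kg.
After the second burn: m = 8,650.82 × exp(−520/4240.0) = 8,650.82 × 0.88458 = 7,652.34 kg.

final mass ≈ 7650 kg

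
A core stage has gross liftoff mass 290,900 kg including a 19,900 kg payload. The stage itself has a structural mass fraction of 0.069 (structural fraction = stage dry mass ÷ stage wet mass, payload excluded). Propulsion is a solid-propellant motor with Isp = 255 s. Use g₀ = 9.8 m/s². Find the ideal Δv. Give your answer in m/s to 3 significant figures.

Δv ≈ 5050 m/s

Stage wet mass = m₀ − payload = 290,900 − 19,900 = 271,000 kg.
Stage dry mass = ε × stage wet mass = 0.069 × 271,000 = 18,699 kg.
Burnout mass m_f = stage dry + payload = 18,699 + 19,900 = 38,599 kg.
v_e = Isp · g₀ = 255 × 9.8 = 2499.0 m/s.
By the Tsiolkovsky rocket equation, Δv = v_e · ln(290,900/38,599) = 2499.0 × ln(7.536) = 2499.0 × 2.0198 ≈ 5047 m/s.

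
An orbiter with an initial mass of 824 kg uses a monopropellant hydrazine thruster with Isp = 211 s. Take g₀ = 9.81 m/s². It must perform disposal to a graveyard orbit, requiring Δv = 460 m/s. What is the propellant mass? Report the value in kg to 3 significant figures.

v_e = Isp · g₀ = 211 × 9.81 = 2069.9 m/s.
From the ideal rocket equation, m₀/m_f = exp(Δv / v_e) = exp(460 / 2069.9) = exp(0.2222) = 1.2489.
m_f = 824 / 1.2489 = 659.781 kg, so propellant = m₀ − m_f = 824 − 659.781 = 164.219 kg.

propellant mass ≈ 164 kg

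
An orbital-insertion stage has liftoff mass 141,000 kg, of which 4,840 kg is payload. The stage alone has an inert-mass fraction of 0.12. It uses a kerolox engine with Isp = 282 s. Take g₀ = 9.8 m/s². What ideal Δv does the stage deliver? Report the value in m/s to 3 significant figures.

Δv ≈ 5240 m/s

Stage wet mass = m₀ − payload = 141,000 − 4,840 = 136,160 kg.
Stage dry mass = ε × stage wet mass = 0.12 × 136,160 = 16,339.2 kg.
Burnout mass m_f = stage dry + payload = 16,339.2 + 4,840 = 21,179.2 kg.
v_e = Isp · g₀ = 282 × 9.8 = 2763.6 m/s.
By the Tsiolkovsky rocket equation, Δv = v_e · ln(141,000/21,179.2) = 2763.6 × ln(6.657) = 2763.6 × 1.8957 ≈ 5239 m/s.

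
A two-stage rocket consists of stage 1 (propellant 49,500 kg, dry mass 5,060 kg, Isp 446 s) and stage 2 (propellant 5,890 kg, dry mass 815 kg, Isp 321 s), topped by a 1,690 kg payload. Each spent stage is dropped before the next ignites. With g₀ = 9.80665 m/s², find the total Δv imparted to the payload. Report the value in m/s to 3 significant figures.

Δv ≈ 10600 m/s

Ignition mass of stage 1 = 49,500+5,060 + 5,890+815 + 1,690 = 62,955 kg.
Stage 1: m₀ = 62,955 kg, m_f = 62,955 − 49,500 = 13,455 kg; Δv = 446×9.80665×ln(4.679) = 4373.8×1.5431 ≈ 6749 m/s.
Stage 2: m₀ = 8,395 kg, m_f = 8,395 − 5,890 = 2,505 kg; Δv = 321×9.80665×ln(3.351) = 3147.9×1.2093 ≈ 3807 m/s.
Total Δv = 6749 + 3807 = 10556 m/s.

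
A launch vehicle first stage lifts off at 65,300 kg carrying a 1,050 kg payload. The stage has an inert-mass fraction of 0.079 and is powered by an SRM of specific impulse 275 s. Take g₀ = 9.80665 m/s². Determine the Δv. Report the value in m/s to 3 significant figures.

Δv ≈ 6380 m/s

Stage wet mass = m₀ − payload = 65,300 − 1,050 = 64,250 kg.
Stage dry mass = ε × stage wet mass = 0.079 × 64,250 = 5,075.75 kg.
Burnout mass m_f = stage dry + payload = 5,075.75 + 1,050 = 6,125.75 kg.
v_e = Isp · g₀ = 275 × 9.80665 = 2696.8 m/s.
Δv = v_e · ln(65,300/6,125.75) = 2696.8 × ln(10.66) = 2696.8 × 2.3665 ≈ 6382 m/s.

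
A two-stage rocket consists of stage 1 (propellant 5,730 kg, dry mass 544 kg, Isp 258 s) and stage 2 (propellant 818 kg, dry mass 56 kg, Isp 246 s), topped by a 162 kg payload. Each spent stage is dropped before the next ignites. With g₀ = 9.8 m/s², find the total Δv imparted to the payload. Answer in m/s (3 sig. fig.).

Ignition mass of stage 1 = 5,730+544 + 818+56 + 162 = 7,310 kg.
Stage 1: m₀ = 7,310 kg, m_f = 7,310 − 5,730 = 1,580 kg; Δv = 258×9.8×ln(4.627) = 2528.4×1.5318 ≈ 3873 m/s.
Stage 2: m₀ = 1,036 kg, m_f = 1,036 − 818 = 218 kg; Δv = 246×9.8×ln(4.752) = 2410.8×1.5586 ≈ 3758 m/s.
Total Δv = 3873 + 3758 = 7631 m/s.

Δv ≈ 7630 m/s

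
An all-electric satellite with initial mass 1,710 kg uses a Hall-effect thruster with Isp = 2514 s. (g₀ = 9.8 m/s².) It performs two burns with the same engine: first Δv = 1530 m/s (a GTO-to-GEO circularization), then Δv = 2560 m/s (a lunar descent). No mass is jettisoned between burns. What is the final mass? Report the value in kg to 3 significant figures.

final mass ≈ 1450 kg

v_e = Isp · g₀ = 2514 × 9.8 = 24637.2 m/s.
After the first burn: m = 1710 × exp(−1530/24637.2) = 1710 × 0.93979 = 1,607.04 kg.
After the second burn: m = 1,607.04 × exp(−2560/24637.2) = 1,607.04 × 0.90131 = 1,448.44 kg.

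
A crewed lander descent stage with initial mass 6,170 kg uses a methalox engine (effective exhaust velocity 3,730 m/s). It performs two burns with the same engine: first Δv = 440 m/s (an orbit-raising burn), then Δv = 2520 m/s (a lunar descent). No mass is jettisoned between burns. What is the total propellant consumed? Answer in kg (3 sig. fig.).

total propellant consumed ≈ 3380 kg

After the first burn: m = 6170 × exp(−440/3730.0) = 6170 × 0.88873 = 5,483.46 kg.
After the second burn: m = 5,483.46 × exp(−2520/3730.0) = 5,483.46 × 0.50885 = 2,790.26 kg.
Total propellant = m₀ − m_final = 6170 − 2,790.26 = 3,379.74 kg.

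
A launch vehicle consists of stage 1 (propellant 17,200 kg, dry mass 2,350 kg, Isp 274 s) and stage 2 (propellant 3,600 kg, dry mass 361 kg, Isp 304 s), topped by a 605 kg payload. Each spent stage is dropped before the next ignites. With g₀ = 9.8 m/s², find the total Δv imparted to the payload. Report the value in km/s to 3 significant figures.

Ignition mass of stage 1 = 17,200+2,350 + 3,600+361 + 605 = 24,116 kg.
Stage 1: m₀ = 24,116 kg, m_f = 24,116 − 17,200 = 6,916 kg; Δv = 274×9.8×ln(3.487) = 2685.2×1.2490 ≈ 3354 m/s.
Stage 2: m₀ = 4,566 kg, m_f = 4,566 − 3,600 = 966 kg; Δv = 304×9.8×ln(4.727) = 2979.2×1.5532 ≈ 4627 m/s.
Total Δv = 3354 + 4627 = 7981 m/s.

Δv ≈ 7.98 km/s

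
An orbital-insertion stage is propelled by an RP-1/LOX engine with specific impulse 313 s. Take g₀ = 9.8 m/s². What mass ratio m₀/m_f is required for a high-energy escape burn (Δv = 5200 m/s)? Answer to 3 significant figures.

mass ratio ≈ 5.45

v_e = Isp · g₀ = 313 × 9.8 = 3067.4 m/s.
By the Tsiolkovsky rocket equation, m₀/m_f = exp(Δv / v_e) = exp(5200 / 3067.4) = exp(1.6952) = 5.4480.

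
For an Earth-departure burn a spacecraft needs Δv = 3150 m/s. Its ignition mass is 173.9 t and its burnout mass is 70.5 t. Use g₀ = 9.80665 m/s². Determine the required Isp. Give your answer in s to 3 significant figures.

Isp ≈ 356 s

ln(m₀/m_f) = ln(173900/70500) = ln(2.467) = 0.9029.
From the ideal rocket equation, v_e = Δv / ln(m₀/m_f) = 3150 / 0.9029 = 3488.9 m/s.
Isp = v_e / g₀ = 3488.9 / 9.80665 = 355.8 s.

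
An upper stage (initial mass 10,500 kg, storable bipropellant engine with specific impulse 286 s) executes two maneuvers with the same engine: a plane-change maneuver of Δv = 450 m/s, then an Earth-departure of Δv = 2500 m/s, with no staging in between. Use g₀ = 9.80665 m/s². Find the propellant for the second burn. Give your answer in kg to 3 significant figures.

propellant for the second burn ≈ 5280 kg

v_e = Isp · g₀ = 286 × 9.80665 = 2804.7 m/s.
After the first burn: m = 10500 × exp(−450/2804.7) = 10500 × 0.85176 = 8,943.48 kg.
After the second burn: m = 8,943.48 × exp(−2500/2804.7) = 8,943.48 × 0.41010 = 3,667.72 kg.
Second-burn propellant = 8,943.48 − 3,667.72 = 5,275.76 kg.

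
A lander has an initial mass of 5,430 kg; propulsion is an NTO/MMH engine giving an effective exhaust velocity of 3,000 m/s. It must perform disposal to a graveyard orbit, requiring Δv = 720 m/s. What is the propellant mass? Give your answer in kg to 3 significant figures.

propellant mass ≈ 1160 kg

From the ideal rocket equation, m₀/m_f = exp(Δv / v_e) = exp(720 / 3000.0) = exp(0.2400) = 1.2712.
m_f = 5,430 / 1.2712 = 4,271.55 kg, so propellant = m₀ − m_f = 5,430 − 4,271.55 = 1,158.45 kg.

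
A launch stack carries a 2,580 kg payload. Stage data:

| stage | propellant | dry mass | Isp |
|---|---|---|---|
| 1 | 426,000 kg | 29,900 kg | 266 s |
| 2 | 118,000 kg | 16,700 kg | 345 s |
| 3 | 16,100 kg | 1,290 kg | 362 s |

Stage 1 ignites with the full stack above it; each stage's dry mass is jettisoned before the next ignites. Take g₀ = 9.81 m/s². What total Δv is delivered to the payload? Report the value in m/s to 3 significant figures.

Δv ≈ 13800 m/s

Ignition mass of stage 1 = 426,000+29,900 + 118,000+16,700 + 16,100+1,290 + 2,580 = 610,570 kg.
Stage 1: m₀ = 610,570 kg, m_f = 610,570 − 426,000 = 184,570 kg; Δv = 266×9.81×ln(3.308) = 2609.5×1.1964 ≈ 3122 m/s.
Stage 2: m₀ = 154,670 kg, m_f = 154,670 − 118,000 = 36,670 kg; Δv = 345×9.81×ln(4.218) = 3384.5×1.4393 ≈ 4871 m/s.
Stage 3: m₀ = 19,970 kg, m_f = 19,970 − 16,100 = 3,870 kg; Δv = 362×9.81×ln(5.16) = 3551.2×1.6410 ≈ 5827 m/s.
Total Δv = 3122 + 4871 + 5827 = 13820 m/s.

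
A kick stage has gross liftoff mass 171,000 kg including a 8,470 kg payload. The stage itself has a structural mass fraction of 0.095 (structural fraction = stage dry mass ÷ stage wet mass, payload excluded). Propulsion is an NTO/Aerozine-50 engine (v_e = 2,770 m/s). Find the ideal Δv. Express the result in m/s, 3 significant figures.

Stage wet mass = m₀ − payload = 171,000 − 8,470 = 162,530 kg.
Stage dry mass = ε × stage wet mass = 0.095 × 162,530 = 15,440.4 kg.
Burnout mass m_f = stage dry + payload = 15,440.4 + 8,470 = 23,910.4 kg.
Δv = v_e · ln(171,000/23,910.4) = 2770.0 × ln(7.152) = 2770.0 × 1.9674 ≈ 5450 m/s.

Δv ≈ 5450 m/s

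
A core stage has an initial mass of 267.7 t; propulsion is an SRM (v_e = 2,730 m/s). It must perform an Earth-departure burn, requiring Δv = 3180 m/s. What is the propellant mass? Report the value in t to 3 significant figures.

propellant mass ≈ 184 t

By the Tsiolkovsky rocket equation, m₀/m_f = exp(Δv / v_e) = exp(3180 / 2730.0) = exp(1.1648) = 3.2054.
m_f = 267.7 / 3.2054 = 83.5153 t, so propellant = m₀ − m_f = 267.7 − 83.5153 = 184.1847 t.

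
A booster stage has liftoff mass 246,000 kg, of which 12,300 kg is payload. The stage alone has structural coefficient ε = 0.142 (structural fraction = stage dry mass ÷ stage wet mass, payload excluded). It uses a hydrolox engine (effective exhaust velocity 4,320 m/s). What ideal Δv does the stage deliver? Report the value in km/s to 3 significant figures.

Stage wet mass = m₀ − payload = 246,000 − 12,300 = 233,700 kg.
Stage dry mass = ε × stage wet mass = 0.142 × 233,700 = 33,185.4 kg.
Burnout mass m_f = stage dry + payload = 33,185.4 + 12,300 = 45,485.4 kg.
From the ideal rocket equation, Δv = v_e · ln(246,000/45,485.4) = 4320.0 × ln(5.408) = 4320.0 × 1.6879 ≈ 7292 m/s.

Δv ≈ 7.29 km/s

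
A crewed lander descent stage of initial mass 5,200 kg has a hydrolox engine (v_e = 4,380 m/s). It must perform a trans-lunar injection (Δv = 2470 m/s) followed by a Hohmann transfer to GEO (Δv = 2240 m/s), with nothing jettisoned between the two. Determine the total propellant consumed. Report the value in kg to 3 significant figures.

total propellant consumed ≈ 3430 kg

After the first burn: m = 5200 × exp(−2470/4380.0) = 5200 × 0.56897 = 2,958.64 kg.
After the second burn: m = 2,958.64 × exp(−2240/4380.0) = 2,958.64 × 0.59965 = 1,774.15 kg.
Total propellant = m₀ − m_final = 5200 − 1,774.15 = 3,425.85 kg.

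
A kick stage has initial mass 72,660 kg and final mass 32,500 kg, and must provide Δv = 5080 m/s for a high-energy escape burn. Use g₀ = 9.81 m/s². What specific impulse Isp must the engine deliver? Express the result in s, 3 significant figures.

ln(m₀/m_f) = ln(72660/32500) = ln(2.236) = 0.8046.
Using Δv = v_e ln(m₀/m_f): v_e = Δv / ln(m₀/m_f) = 5080 / 0.8046 = 6314.1 m/s.
Isp = v_e / g₀ = 6314.1 / 9.81 = 643.6 s.

Isp ≈ 644 s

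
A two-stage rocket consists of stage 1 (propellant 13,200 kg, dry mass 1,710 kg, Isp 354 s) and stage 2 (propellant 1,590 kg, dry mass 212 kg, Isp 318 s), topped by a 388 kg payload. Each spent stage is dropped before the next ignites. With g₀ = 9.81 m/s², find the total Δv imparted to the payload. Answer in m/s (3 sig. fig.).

Δv ≈ 9170 m/s

Ignition mass of stage 1 = 13,200+1,710 + 1,590+212 + 388 = 17,100 kg.
Stage 1: m₀ = 17,100 kg, m_f = 17,100 − 13,200 = 3,900 kg; Δv = 354×9.81×ln(4.385) = 3472.7×1.4781 ≈ 5133 m/s.
Stage 2: m₀ = 2,190 kg, m_f = 2,190 − 1,590 = 600 kg; Δv = 318×9.81×ln(3.65) = 3119.6×1.2947 ≈ 4039 m/s.
Total Δv = 5133 + 4039 = 9172 m/s.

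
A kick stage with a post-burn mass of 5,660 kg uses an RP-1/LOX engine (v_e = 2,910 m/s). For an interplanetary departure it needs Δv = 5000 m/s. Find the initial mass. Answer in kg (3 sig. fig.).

initial mass ≈ 31600 kg

m₀/m_f = exp(Δv / v_e) = exp(5000 / 2910.0) = exp(1.7182) = 5.5746.
m₀ = m_f × 5.5746 = 5,660 × 5.5746 = 31,552.2 kg.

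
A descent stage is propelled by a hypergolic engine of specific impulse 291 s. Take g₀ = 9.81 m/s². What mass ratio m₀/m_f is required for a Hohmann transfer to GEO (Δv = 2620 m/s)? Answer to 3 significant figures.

mass ratio ≈ 2.50

v_e = Isp · g₀ = 291 × 9.81 = 2854.7 m/s.
From the ideal rocket equation, m₀/m_f = exp(Δv / v_e) = exp(2620 / 2854.7) = exp(0.9178) = 2.5037.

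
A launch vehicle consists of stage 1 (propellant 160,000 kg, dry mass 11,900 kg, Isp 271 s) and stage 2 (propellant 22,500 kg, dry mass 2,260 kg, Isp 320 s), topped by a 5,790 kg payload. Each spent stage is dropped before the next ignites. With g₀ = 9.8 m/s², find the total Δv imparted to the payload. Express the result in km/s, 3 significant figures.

Δv ≈ 8.33 km/s

Ignition mass of stage 1 = 160,000+11,900 + 22,500+2,260 + 5,790 = 202,450 kg.
Stage 1: m₀ = 202,450 kg, m_f = 202,450 − 160,000 = 42,450 kg; Δv = 271×9.8×ln(4.769) = 2655.8×1.5622 ≈ 4149 m/s.
Stage 2: m₀ = 30,550 kg, m_f = 30,550 − 22,500 = 8,050 kg; Δv = 320×9.8×ln(3.795) = 3136.0×1.3337 ≈ 4182 m/s.
Total Δv = 4149 + 4182 = 8331 m/s.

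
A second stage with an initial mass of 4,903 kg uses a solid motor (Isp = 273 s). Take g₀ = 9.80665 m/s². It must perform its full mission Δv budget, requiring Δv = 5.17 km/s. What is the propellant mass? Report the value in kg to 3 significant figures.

v_e = Isp · g₀ = 273 × 9.80665 = 2677.2 m/s.
By the Tsiolkovsky rocket equation, m₀/m_f = exp(Δv / v_e) = exp(5170 / 2677.2) = exp(1.9311) = 6.8972.
m_f = 4,903 / 6.8972 = 710.868 kg, so propellant = m₀ − m_f = 4,903 − 710.868 = 4,192.132 kg.

propellant mass ≈ 4190 kg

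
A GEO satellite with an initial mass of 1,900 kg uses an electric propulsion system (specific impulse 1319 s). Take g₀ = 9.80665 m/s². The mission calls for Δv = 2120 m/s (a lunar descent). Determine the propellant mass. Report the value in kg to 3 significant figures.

propellant mass ≈ 287 kg

v_e = Isp · g₀ = 1319 × 9.80665 = 12935.0 m/s.
From the ideal rocket equation, m₀/m_f = exp(Δv / v_e) = exp(2120 / 12935.0) = exp(0.1639) = 1.1781.
m_f = 1,900 / 1.1781 = 1,612.77 kg, so propellant = m₀ − m_f = 1,900 − 1,612.77 = 287.23 kg.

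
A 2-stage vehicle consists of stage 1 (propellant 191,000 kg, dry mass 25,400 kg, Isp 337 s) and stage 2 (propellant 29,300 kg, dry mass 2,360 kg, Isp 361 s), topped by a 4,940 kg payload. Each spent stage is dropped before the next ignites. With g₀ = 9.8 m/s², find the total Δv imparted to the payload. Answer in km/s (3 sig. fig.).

Ignition mass of stage 1 = 191,000+25,400 + 29,300+2,360 + 4,940 = 253,000 kg.
Stage 1: m₀ = 253,000 kg, m_f = 253,000 − 191,000 = 62,000 kg; Δv = 337×9.8×ln(4.081) = 3302.6×1.4063 ≈ 4644 m/s.
Stage 2: m₀ = 36,600 kg, m_f = 36,600 − 29,300 = 7,300 kg; Δv = 361×9.8×ln(5.014) = 3537.8×1.6122 ≈ 5704 m/s.
Total Δv = 4644 + 5704 = 10348 m/s.

Δv ≈ 10.3 km/s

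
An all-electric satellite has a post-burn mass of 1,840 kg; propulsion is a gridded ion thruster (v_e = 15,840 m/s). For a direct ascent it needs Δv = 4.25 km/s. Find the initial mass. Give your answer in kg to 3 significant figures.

From the ideal rocket equation, m₀/m_f = exp(Δv / v_e) = exp(4250 / 15840.0) = exp(0.2683) = 1.3077.
m₀ = m_f × 1.3077 = 1,840 × 1.3077 = 2,406.17 kg.

initial mass ≈ 2410 kg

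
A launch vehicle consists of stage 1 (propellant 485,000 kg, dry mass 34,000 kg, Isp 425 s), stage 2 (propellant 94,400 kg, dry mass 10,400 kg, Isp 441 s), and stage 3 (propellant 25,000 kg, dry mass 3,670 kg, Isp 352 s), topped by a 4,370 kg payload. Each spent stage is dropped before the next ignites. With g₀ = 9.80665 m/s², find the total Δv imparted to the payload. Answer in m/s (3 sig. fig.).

Ignition mass of stage 1 = 485,000+34,000 + 94,400+10,400 + 25,000+3,670 + 4,370 = 656,840 kg.
Stage 1: m₀ = 656,840 kg, m_f = 656,840 − 485,000 = 171,840 kg; Δv = 425×9.80665×ln(3.822) = 4167.8×1.3409 ≈ 5589 m/s.
Stage 2: m₀ = 137,840 kg, m_f = 137,840 − 94,400 = 43,440 kg; Δv = 441×9.80665×ln(3.173) = 4324.7×1.1547 ≈ 4994 m/s.
Stage 3: m₀ = 33,040 kg, m_f = 33,040 − 25,000 = 8,040 kg; Δv = 352×9.80665×ln(4.109) = 3451.9×1.4133 ≈ 4879 m/s.
Total Δv = 5589 + 4994 + 4879 = 15462 m/s.

Δv ≈ 15500 m/s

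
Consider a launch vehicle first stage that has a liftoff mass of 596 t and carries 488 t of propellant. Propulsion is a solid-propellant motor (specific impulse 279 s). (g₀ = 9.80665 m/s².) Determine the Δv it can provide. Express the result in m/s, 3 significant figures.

Δv ≈ 4670 m/s

v_e = Isp · g₀ = 279 × 9.80665 = 2736.1 m/s.
m_f = m₀ − m_prop = 596 − 488 = 108 t.
Δv = v_e · ln(m₀/m_f) = 2736.1 × ln(5.519) = 2736.1 × 1.7081 ≈ 4673.5 m/s.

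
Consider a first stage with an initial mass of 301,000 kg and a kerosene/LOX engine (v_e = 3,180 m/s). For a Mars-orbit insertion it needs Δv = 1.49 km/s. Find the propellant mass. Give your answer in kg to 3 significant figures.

propellant mass ≈ 113000 kg

From the ideal rocket equation, m₀/m_f = exp(Δv / v_e) = exp(1490 / 3180.0) = exp(0.4686) = 1.5977.
m_f = 301,000 / 1.5977 = 188,396 kg, so propellant = m₀ − m_f = 301,000 − 188,396 = 112,604 kg.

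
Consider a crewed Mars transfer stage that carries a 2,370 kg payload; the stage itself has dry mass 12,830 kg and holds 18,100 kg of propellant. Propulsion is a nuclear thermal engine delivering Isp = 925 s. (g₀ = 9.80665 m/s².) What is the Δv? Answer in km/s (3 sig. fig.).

Δv ≈ 7.11 km/s

v_e = Isp · g₀ = 925 × 9.80665 = 9071.2 m/s.
m₀ = payload + dry + propellant = 2,370 + 12,830 + 18,100 = 33,300 kg.
m_f = payload + dry = 2,370 + 12,830 = 15,200 kg.
Rocket equation: Δv = v_e · ln(m₀/m_f) = 9071.2 × ln(2.191) = 9071.2 × 0.7843 ≈ 7114.2 m/s.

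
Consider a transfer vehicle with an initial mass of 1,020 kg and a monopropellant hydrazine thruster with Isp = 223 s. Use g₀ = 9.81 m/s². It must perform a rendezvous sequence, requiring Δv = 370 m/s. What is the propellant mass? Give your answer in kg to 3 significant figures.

propellant mass ≈ 159 kg

v_e = Isp · g₀ = 223 × 9.81 = 2187.6 m/s.
m₀/m_f = exp(Δv / v_e) = exp(370 / 2187.6) = exp(0.1691) = 1.1843.
m_f = 1,020 / 1.1843 = 861.268 kg, so propellant = m₀ − m_f = 1,020 − 861.268 = 158.732 kg.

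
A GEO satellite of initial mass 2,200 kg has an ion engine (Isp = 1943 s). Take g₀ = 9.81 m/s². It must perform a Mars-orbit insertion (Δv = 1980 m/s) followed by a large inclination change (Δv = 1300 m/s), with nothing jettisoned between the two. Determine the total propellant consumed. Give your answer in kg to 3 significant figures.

total propellant consumed ≈ 348 kg

v_e = Isp · g₀ = 1943 × 9.81 = 19060.8 m/s.
After the first burn: m = 2200 × exp(−1980/19060.8) = 2200 × 0.90134 = 1,982.95 kg.
After the second burn: m = 1,982.95 × exp(−1300/19060.8) = 1,982.95 × 0.93407 = 1,852.21 kg.
Total propellant = m₀ − m_final = 2200 − 1,852.21 = 347.79 kg.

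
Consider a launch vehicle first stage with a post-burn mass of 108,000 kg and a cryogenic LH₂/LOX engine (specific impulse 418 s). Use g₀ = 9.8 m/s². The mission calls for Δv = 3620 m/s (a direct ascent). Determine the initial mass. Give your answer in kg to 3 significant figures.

initial mass ≈ 261000 kg

v_e = Isp · g₀ = 418 × 9.8 = 4096.4 m/s.
By the Tsiolkovsky rocket equation, m₀/m_f = exp(Δv / v_e) = exp(3620 / 4096.4) = exp(0.8837) = 2.4198.
m₀ = m_f × 2.4198 = 108,000 × 2.4198 = 261,338 kg.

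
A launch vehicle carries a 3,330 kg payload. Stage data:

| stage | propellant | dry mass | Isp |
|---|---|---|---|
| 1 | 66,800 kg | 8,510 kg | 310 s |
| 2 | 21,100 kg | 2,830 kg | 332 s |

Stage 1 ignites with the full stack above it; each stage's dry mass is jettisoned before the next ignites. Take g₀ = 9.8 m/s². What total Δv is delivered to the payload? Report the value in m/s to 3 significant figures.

Δv ≈ 8040 m/s

Ignition mass of stage 1 = 66,800+8,510 + 21,100+2,830 + 3,330 = 102,570 kg.
Stage 1: m₀ = 102,570 kg, m_f = 102,570 − 66,800 = 35,770 kg; Δv = 310×9.8×ln(2.867) = 3038.0×1.0534 ≈ 3200 m/s.
Stage 2: m₀ = 27,260 kg, m_f = 27,260 − 21,100 = 6,160 kg; Δv = 332×9.8×ln(4.425) = 3253.6×1.4873 ≈ 4839 m/s.
Total Δv = 3200 + 4839 = 8039 m/s.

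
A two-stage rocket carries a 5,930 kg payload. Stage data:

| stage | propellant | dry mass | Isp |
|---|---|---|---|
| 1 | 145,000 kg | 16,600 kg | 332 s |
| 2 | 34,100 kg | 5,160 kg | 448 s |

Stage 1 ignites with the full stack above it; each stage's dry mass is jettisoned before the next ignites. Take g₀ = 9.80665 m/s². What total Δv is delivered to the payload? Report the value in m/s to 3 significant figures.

Δv ≈ 10100 m/s

Ignition mass of stage 1 = 145,000+16,600 + 34,100+5,160 + 5,930 = 206,790 kg.
Stage 1: m₀ = 206,790 kg, m_f = 206,790 − 145,000 = 61,790 kg; Δv = 332×9.80665×ln(3.347) = 3255.8×1.2080 ≈ 3933 m/s.
Stage 2: m₀ = 45,190 kg, m_f = 45,190 − 34,100 = 11,090 kg; Δv = 448×9.80665×ln(4.075) = 4393.4×1.4048 ≈ 6172 m/s.
Total Δv = 3933 + 6172 = 10105 m/s.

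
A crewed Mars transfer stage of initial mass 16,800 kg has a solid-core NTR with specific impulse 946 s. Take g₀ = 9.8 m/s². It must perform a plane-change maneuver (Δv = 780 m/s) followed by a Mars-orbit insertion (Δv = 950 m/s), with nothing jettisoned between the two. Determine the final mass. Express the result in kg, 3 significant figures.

final mass ≈ 13900 kg

v_e = Isp · g₀ = 946 × 9.8 = 9270.8 m/s.
After the first burn: m = 16800 × exp(−780/9270.8) = 16800 × 0.91931 = 15,444.4 kg.
After the second burn: m = 15,444.4 × exp(−950/9270.8) = 15,444.4 × 0.90260 = 13,940.1 kg.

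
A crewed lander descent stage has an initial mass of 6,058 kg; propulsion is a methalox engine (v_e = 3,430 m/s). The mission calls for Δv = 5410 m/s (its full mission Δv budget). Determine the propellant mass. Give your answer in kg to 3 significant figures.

propellant mass ≈ 4810 kg

Using Δv = v_e ln(m₀/m_f): m₀/m_f = exp(Δv / v_e) = exp(5410 / 3430.0) = exp(1.5773) = 4.8417.
m_f = 6,058 / 4.8417 = 1,251.21 kg, so propellant = m₀ − m_f = 6,058 − 1,251.21 = 4,806.79 kg.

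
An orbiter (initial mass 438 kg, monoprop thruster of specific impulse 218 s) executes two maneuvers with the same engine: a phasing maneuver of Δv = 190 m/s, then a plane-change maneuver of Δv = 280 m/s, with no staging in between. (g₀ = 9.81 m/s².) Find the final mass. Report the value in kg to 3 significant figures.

final mass ≈ 352 kg

v_e = Isp · g₀ = 218 × 9.81 = 2138.6 m/s.
After the first burn: m = 438 × exp(−190/2138.6) = 438 × 0.91499 = 400.766 kg.
After the second burn: m = 400.766 × exp(−280/2138.6) = 400.766 × 0.87728 = 351.584 kg.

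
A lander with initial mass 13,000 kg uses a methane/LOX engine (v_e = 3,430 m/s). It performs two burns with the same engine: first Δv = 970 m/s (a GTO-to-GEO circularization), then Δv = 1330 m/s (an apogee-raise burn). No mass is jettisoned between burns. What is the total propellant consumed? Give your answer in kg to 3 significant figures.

total propellant consumed ≈ 6350 kg

After the first burn: m = 13000 × exp(−970/3430.0) = 13000 × 0.75367 = 9,797.71 kg.
After the second burn: m = 9,797.71 × exp(−1330/3430.0) = 9,797.71 × 0.67858 = 6,648.53 kg.
Total propellant = m₀ − m_final = 13000 − 6,648.53 = 6,351.47 kg.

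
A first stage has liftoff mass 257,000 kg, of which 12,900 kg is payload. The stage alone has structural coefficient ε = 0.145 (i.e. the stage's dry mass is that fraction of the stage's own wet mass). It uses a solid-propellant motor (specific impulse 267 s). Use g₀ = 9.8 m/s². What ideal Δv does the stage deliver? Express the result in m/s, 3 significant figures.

Δv ≈ 4370 m/s

Stage wet mass = m₀ − payload = 257,000 − 12,900 = 244,100 kg.
Stage dry mass = ε × stage wet mass = 0.145 × 244,100 = 35,394.5 kg.
Burnout mass m_f = stage dry + payload = 35,394.5 + 12,900 = 48,294.5 kg.
v_e = Isp · g₀ = 267 × 9.8 = 2616.6 m/s.
Using Δv = v_e ln(m₀/m_f): Δv = v_e · ln(257,000/48,294.5) = 2616.6 × ln(5.322) = 2616.6 × 1.6718 ≈ 4374 m/s.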